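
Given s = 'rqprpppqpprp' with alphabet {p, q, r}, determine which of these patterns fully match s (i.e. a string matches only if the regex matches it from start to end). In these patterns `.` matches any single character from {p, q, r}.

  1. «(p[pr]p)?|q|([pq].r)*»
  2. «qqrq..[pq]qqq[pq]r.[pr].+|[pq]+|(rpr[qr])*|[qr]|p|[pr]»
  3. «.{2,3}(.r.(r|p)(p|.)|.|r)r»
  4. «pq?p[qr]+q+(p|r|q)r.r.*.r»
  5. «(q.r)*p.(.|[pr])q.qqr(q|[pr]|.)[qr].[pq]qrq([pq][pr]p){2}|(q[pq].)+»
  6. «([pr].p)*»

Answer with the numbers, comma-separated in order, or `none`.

6

1 → no match
2 → no match
3 → no match — must end with 'r'
4 → no match — must start with 'p'
5 → no match
6 → match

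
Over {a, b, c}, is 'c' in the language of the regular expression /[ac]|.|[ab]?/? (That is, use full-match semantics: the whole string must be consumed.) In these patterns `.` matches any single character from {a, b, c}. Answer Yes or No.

Yes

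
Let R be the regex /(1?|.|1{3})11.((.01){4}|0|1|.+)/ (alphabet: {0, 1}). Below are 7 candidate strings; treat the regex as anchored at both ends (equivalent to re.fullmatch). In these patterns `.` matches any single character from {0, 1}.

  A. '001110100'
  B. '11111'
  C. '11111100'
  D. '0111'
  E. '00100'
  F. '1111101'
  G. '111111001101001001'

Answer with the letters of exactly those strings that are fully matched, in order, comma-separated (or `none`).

B, C, F, G

A. '001110100' → no match
B. '11111' → match
C. '11111100' → match
D. '0111' → no match
E. '00100' → no match
F. '1111101' → match
G → match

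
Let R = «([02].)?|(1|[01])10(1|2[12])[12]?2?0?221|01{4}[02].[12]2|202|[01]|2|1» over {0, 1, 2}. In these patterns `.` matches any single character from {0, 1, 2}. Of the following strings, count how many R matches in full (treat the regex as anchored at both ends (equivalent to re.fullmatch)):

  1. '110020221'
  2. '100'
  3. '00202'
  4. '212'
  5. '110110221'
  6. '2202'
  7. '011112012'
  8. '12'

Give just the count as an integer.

1. '110020221' → no match
2. '100' → no match
3. '00202' → no match
4. '212' → no match
5. '110110221' → match
6. '2202' → no match
7. '011112012' → match
8. '12' → no match
Total matched: 2

2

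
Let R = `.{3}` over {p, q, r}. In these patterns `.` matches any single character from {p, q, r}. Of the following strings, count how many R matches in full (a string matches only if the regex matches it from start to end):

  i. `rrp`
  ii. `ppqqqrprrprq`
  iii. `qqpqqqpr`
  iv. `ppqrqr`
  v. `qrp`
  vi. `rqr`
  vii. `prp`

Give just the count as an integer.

i → match
ii → no match
iii → no match
iv → no match
v → match
vi → match
vii → match
Total matched: 4

4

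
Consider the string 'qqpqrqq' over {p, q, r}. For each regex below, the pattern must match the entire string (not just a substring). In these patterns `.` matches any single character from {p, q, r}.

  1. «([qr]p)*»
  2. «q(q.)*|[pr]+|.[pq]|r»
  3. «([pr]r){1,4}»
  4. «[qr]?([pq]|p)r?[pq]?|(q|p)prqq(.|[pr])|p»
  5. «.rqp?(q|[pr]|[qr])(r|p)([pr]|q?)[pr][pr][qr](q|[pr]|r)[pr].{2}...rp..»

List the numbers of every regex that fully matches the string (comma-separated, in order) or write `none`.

1 → no match
2 → match
3 → no match — must end with 'r'
4 → no match
5 → no match

2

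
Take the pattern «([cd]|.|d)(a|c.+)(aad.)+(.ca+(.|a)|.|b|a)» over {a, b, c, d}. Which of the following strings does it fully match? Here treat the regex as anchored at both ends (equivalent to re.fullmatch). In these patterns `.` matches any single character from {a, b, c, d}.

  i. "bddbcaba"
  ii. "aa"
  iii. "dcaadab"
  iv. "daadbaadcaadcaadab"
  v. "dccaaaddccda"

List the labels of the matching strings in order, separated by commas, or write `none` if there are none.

none

i. "bddbcaba" → no match
ii. "aa" → no match
iii. "dcaadab" → no match
iv → no match
v. "dccaaaddccda" → no match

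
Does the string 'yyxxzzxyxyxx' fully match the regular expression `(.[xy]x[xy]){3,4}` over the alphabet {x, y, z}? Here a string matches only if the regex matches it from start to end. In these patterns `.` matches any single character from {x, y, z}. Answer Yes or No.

No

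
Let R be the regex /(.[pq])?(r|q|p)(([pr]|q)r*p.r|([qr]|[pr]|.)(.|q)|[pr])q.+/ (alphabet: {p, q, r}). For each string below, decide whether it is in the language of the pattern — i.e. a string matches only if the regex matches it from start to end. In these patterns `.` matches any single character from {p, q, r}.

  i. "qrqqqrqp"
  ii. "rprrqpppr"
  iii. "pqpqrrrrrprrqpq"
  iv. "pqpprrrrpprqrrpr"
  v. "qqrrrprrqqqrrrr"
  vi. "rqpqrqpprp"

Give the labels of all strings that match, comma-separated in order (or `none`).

i → match
ii → match
iii → match
iv → match
v → match
vi → match

i, ii, iii, iv, v, vi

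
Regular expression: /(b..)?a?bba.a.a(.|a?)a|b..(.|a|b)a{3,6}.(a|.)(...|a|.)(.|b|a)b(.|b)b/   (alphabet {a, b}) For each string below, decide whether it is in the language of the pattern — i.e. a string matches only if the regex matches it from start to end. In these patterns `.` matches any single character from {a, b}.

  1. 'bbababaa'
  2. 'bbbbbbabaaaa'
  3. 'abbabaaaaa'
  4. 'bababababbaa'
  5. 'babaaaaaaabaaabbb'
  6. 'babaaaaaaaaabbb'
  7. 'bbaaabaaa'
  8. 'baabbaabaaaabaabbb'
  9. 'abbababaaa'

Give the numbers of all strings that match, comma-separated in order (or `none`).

1, 3, 5, 6, 7, 9

1 → match
2 → no match
3 → match
4 → no match
5 → match
6 → match
7 → match
8 → no match
9 → match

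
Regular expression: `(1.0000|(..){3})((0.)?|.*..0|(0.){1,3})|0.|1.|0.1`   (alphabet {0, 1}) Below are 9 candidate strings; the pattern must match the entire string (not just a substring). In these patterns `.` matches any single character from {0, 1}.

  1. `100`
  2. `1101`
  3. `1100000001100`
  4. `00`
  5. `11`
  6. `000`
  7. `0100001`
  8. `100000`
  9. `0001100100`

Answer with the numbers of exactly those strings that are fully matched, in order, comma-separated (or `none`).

1 → no match
2 → no match
3 → match
4 → match
5 → match
6 → no match
7 → no match
8 → match
9 → match

3, 4, 5, 8, 9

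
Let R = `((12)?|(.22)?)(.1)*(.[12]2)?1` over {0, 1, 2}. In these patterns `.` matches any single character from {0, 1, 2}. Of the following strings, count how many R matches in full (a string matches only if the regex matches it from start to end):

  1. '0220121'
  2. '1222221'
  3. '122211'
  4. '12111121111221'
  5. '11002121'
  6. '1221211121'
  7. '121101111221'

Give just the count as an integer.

1. '0220121' → match
2. '1222221' → match
3. '122211' → match
4 → match
5. '11002121' → no match
6. '1221211121' → match
7. '121101111221' → match
Total matched: 6

6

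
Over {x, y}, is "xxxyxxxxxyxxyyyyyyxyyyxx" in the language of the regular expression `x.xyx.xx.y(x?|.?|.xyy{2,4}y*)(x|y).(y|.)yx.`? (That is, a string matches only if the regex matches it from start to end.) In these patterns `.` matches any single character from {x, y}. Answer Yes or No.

Yes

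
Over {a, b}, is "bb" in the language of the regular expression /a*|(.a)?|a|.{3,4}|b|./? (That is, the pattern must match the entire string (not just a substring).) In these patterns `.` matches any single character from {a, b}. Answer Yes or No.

No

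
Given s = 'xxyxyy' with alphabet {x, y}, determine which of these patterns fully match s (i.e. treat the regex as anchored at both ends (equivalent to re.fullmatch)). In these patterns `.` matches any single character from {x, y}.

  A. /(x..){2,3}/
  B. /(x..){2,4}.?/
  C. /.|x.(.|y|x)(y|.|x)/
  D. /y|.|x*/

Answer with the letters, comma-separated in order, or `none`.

A → match
B → match
C → no match
D → no match

A, B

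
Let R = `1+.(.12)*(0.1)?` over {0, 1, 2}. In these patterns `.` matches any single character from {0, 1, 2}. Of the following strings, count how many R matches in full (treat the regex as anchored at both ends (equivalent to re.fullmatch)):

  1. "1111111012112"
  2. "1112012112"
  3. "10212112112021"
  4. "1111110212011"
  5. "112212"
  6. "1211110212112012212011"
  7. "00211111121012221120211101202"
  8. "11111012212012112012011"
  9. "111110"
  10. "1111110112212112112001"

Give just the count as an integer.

1 → match
2 → match
3 → match
4 → match
5 → match
6 → no match
7 → no match — must start with "1"
8 → match
9 → match
10 → match
Total matched: 8

8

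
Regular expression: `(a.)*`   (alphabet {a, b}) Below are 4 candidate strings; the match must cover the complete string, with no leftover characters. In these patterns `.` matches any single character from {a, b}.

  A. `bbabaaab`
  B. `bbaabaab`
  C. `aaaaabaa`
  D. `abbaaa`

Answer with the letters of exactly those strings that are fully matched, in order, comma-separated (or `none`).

C

A. `bbabaaab` → no match
B. `bbaabaab` → no match
C. `aaaaabaa` → match
D. `abbaaa` → no match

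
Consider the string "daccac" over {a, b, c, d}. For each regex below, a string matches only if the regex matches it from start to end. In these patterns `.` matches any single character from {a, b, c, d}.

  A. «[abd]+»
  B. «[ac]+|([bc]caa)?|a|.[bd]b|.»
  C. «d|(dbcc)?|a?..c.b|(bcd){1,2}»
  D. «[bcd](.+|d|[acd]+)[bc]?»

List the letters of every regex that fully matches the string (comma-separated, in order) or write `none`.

A → no match
B → no match
C → no match
D → match

D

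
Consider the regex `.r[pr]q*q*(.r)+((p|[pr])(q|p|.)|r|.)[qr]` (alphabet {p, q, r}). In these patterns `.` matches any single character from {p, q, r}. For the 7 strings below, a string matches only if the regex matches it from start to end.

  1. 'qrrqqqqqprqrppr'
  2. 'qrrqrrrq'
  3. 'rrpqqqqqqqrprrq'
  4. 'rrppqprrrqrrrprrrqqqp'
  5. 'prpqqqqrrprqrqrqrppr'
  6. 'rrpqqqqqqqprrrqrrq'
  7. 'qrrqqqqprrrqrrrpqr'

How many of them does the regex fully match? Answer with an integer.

6

1 → match
2 → match
3 → match
4 → no match
5 → match
6 → match
7 → match
Total matched: 6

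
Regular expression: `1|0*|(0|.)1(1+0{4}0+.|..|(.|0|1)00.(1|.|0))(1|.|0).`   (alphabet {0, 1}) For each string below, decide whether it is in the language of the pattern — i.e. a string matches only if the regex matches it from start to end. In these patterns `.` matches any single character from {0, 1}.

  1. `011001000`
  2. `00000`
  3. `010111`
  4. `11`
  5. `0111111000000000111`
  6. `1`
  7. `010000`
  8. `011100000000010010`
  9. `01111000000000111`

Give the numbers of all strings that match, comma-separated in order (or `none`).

1, 2, 3, 5, 6, 7, 9

1 → match
2 → match
3 → match
4 → no match
5 → match
6 → match
7 → match
8 → no match
9 → match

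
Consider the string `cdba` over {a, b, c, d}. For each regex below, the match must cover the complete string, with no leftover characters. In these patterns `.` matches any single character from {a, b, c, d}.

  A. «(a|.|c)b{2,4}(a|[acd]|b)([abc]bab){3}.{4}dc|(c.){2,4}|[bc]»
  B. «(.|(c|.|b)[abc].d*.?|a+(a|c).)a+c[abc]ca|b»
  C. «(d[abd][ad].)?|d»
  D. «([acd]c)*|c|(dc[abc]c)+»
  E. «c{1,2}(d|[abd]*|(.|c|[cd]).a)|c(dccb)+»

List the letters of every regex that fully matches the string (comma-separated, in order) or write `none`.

A → no match
B → no match
C → no match
D → no match
E → match

E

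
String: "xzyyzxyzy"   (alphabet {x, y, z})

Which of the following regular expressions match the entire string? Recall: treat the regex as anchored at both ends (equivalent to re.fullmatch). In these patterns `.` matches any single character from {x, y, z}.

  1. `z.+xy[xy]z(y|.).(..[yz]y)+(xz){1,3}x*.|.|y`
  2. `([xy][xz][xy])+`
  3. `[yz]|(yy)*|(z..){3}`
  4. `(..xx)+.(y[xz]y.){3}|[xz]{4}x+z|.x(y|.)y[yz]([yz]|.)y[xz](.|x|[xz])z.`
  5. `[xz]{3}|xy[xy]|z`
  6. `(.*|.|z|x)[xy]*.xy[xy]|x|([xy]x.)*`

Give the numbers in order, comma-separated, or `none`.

1 → no match
2 → match
3 → no match
4 → no match
5 → no match
6 → no match

2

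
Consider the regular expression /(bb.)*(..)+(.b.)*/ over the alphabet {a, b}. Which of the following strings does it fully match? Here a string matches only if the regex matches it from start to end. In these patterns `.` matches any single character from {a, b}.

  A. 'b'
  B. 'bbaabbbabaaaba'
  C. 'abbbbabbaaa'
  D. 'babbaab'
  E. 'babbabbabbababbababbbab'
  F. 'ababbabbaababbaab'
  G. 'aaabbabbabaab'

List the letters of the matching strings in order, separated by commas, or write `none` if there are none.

B

A → no match
B → match
C → no match
D → no match
E → no match
F → no match
G → no match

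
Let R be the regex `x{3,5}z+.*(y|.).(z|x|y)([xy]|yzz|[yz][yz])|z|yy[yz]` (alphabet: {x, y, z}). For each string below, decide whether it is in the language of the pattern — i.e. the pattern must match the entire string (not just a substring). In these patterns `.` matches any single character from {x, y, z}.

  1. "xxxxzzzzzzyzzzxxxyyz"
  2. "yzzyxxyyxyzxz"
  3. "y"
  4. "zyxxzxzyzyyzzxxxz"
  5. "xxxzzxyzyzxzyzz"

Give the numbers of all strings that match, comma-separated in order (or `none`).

1 → match
2 → no match
3. "y" → no match
4 → no match
5 → match

1, 5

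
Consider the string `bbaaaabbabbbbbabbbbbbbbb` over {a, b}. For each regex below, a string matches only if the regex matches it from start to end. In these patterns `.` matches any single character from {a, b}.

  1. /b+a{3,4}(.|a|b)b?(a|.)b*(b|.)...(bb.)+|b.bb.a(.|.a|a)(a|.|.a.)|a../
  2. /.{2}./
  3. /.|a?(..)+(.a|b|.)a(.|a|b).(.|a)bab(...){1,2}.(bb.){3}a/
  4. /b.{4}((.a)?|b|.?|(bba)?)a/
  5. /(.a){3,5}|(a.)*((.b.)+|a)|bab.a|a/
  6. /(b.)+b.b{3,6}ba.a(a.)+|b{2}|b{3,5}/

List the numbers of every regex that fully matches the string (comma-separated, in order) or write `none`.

1 → match
2 → no match
3 → no match
4 → no match — must end with `a`
5 → no match
6 → no match

1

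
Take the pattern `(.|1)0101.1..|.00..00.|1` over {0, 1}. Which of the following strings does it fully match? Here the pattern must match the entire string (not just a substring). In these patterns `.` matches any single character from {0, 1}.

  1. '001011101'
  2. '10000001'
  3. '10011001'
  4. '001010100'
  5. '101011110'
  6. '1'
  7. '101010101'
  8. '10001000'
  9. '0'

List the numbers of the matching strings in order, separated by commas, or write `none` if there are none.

1 → match
2 → match
3 → match
4 → match
5 → match
6 → match
7 → match
8 → match
9 → no match

1, 2, 3, 4, 5, 6, 7, 8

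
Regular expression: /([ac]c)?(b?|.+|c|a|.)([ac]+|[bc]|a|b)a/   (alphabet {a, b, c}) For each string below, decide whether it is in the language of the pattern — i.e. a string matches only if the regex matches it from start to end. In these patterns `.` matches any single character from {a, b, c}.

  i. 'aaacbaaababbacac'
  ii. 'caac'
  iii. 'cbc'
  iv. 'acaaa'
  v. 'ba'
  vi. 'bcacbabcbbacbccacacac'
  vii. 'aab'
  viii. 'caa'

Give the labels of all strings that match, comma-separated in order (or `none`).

iv, v, viii

i → no match — must end with 'a'
ii → no match — must end with 'a'
iii → no match — must end with 'a'
iv → match
v → match
vi → no match — must end with 'a'
vii → no match — must end with 'a'
viii → match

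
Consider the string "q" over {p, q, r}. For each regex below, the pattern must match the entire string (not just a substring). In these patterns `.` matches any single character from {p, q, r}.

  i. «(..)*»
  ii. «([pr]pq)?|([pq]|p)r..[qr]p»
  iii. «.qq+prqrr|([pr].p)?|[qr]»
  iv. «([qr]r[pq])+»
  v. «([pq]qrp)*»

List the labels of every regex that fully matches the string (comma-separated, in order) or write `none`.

iii

i → no match
ii → no match
iii → match
iv → no match
v → no match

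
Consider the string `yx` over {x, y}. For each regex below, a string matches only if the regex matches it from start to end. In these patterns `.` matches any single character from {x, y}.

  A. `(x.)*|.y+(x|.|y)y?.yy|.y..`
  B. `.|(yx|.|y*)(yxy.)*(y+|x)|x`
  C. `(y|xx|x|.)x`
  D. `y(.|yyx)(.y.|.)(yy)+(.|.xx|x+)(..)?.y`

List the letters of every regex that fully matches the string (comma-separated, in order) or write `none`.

A → no match
B → match
C → match
D → no match — must end with `y`

B, C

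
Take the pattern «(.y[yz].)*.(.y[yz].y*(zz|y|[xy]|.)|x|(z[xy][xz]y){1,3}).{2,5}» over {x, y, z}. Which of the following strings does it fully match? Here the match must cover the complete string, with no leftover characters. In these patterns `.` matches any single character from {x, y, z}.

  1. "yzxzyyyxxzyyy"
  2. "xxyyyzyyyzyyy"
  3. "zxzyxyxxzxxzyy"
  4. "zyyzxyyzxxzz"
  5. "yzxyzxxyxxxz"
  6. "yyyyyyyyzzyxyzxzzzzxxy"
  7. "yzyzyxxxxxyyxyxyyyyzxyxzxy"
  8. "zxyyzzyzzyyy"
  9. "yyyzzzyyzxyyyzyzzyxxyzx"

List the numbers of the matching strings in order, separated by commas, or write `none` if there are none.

1 → no match
2 → no match
3 → no match
4. "zyyzxyyzxxzz" → match
5. "yzxyzxxyxxxz" → no match
6 → no match
7 → no match
8. "zxyyzzyzzyyy" → no match
9 → no match

4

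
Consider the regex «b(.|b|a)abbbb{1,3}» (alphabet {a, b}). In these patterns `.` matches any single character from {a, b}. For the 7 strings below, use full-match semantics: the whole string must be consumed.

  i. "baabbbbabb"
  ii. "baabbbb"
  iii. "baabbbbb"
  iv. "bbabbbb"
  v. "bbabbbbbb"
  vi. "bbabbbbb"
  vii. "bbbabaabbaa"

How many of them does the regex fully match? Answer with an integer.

i → no match
ii → match
iii → match
iv → match
v → match
vi → match
vii → no match — must end with "b"
Total matched: 5

5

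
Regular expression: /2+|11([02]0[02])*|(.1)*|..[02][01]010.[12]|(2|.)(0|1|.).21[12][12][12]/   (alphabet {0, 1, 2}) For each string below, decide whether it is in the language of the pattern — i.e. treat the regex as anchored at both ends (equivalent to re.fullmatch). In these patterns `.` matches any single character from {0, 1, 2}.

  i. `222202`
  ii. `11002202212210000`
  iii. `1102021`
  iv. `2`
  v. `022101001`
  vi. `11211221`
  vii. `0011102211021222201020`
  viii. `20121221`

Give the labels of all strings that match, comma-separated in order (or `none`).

i → no match
ii → no match
iii → no match
iv → match
v → match
vi → no match
vii → no match
viii → match

iv, v, viii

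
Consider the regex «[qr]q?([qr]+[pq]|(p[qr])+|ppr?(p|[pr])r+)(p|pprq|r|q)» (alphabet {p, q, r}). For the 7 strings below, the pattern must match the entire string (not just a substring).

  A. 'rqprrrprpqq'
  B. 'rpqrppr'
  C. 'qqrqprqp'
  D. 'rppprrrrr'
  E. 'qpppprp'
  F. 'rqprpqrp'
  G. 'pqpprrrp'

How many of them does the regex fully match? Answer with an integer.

1

A → no match
B → no match
C → no match
D → match
E → no match
F → no match
G → no match
Total matched: 1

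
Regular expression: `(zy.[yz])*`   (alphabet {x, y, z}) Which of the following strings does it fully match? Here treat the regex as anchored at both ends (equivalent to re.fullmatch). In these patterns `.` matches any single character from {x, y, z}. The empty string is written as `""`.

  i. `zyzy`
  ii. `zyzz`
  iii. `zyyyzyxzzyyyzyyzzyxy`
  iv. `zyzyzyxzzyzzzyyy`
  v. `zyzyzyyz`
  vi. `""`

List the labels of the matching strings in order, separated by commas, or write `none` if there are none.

i, ii, iii, iv, v, vi

i. `zyzy` → match
ii. `zyzz` → match
iii → match
iv → match
v. `zyzyzyyz` → match
vi. `""` → match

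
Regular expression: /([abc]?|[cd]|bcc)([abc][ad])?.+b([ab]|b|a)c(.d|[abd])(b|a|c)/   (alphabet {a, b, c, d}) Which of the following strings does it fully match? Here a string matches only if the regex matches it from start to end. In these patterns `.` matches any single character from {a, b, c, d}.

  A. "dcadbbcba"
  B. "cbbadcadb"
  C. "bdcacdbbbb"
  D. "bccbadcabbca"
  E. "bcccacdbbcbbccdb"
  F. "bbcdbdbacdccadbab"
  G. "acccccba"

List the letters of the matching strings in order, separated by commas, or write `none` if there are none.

A → match
B → no match
C → no match
D → no match
E → match
F → no match
G → no match

A, E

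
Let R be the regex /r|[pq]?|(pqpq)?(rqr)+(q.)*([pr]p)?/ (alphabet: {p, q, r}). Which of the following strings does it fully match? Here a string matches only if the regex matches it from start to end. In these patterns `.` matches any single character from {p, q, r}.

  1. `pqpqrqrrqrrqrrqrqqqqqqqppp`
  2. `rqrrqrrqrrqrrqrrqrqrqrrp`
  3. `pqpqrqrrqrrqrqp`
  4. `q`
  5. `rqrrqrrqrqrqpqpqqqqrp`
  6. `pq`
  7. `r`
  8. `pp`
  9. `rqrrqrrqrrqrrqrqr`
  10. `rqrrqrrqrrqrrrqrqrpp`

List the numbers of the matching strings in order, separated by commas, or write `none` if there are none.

1 → match
2 → match
3 → match
4. `q` → match
5 → match
6. `pq` → no match
7. `r` → match
8. `pp` → no match
9 → match
10 → no match

1, 2, 3, 4, 5, 7, 9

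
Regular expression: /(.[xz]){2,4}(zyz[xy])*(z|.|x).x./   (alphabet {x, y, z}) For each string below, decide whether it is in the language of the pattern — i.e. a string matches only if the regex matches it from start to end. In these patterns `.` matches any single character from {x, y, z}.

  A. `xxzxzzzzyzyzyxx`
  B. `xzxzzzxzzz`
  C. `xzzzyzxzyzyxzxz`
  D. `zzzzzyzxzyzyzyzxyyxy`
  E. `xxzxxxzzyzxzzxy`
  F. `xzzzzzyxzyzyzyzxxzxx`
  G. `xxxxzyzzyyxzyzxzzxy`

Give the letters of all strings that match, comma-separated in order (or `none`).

A → no match
B → no match
C → no match
D → match
E → no match
F → match
G → no match

D, F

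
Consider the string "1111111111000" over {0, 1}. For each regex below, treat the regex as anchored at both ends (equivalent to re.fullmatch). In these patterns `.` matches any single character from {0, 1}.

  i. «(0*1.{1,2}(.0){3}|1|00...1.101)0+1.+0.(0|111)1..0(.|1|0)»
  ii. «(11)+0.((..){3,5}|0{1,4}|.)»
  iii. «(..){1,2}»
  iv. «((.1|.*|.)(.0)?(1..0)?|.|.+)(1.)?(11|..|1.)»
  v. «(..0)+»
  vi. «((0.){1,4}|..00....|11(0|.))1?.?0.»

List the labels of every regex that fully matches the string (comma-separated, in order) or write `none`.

i → no match
ii → match
iii → no match
iv → match
v → no match
vi → no match

ii, iv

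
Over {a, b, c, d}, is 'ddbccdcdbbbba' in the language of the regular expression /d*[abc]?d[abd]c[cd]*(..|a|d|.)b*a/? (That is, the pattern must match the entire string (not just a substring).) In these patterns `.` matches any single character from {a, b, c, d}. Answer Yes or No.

Yes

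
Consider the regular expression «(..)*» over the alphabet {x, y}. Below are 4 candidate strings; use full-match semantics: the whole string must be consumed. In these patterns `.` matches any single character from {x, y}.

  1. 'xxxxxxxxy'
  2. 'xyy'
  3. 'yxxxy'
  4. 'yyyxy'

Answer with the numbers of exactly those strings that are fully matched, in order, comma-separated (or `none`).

none

1. 'xxxxxxxxy' → no match
2. 'xyy' → no match
3. 'yxxxy' → no match
4. 'yyyxy' → no match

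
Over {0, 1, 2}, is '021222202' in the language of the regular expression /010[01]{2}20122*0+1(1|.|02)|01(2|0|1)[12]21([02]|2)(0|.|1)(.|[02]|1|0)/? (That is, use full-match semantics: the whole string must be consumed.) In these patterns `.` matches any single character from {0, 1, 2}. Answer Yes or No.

No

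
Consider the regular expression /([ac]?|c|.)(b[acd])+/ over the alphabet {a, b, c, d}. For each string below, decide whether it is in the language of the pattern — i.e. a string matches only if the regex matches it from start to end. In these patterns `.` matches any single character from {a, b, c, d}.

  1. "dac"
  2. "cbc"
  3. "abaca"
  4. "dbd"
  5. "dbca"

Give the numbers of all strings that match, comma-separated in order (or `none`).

1 → no match
2 → match
3 → no match
4 → match
5 → no match

2, 4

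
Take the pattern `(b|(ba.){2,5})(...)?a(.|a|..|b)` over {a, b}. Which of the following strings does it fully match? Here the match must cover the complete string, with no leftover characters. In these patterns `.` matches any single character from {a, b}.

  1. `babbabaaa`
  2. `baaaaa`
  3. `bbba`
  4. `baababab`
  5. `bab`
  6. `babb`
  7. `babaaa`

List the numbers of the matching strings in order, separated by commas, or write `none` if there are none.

1, 2, 4, 5, 6, 7

1 → match
2 → match
3 → no match
4 → match
5 → match
6 → match
7 → match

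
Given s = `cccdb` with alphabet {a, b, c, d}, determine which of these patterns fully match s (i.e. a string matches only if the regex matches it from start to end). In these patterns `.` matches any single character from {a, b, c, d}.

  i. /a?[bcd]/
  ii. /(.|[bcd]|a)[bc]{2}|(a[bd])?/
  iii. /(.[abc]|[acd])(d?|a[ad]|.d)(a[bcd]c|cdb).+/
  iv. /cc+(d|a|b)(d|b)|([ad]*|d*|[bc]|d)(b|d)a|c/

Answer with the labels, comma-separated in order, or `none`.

iv

i → no match
ii → no match
iii → no match
iv → match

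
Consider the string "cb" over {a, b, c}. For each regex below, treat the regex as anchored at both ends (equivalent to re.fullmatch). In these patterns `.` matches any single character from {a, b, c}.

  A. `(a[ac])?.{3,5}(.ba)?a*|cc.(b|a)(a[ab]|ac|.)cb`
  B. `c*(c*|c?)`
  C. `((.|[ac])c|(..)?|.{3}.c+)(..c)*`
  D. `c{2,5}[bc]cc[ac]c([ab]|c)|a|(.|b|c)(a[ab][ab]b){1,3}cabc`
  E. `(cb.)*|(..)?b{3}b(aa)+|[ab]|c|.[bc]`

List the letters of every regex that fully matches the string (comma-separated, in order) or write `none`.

A → no match
B → no match
C → match
D → no match
E → match

C, E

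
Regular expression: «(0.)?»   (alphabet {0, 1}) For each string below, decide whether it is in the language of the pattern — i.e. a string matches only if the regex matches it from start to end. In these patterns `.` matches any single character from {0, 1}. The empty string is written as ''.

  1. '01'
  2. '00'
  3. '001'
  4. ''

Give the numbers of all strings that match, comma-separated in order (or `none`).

1, 2, 4

1 → match
2 → match
3 → no match
4 → match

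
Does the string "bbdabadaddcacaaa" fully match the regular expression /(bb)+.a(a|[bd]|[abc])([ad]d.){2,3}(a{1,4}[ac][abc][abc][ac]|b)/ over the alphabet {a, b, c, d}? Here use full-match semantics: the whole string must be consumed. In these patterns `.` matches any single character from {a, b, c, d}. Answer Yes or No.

Yes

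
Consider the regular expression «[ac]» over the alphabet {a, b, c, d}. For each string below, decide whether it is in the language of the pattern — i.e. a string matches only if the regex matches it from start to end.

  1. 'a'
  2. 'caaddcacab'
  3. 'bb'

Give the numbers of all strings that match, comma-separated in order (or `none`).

1

1 → match
2 → no match
3 → no match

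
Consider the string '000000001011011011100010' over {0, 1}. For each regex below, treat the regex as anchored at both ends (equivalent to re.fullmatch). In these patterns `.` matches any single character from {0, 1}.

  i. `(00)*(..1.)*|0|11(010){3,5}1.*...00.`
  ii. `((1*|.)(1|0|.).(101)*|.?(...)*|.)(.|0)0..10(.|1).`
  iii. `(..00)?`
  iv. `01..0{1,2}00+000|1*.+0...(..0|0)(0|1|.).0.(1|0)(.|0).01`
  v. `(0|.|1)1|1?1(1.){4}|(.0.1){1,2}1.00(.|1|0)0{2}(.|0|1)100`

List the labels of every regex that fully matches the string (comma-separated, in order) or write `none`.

i

i → match
ii → no match
iii → no match
iv → no match
v → no match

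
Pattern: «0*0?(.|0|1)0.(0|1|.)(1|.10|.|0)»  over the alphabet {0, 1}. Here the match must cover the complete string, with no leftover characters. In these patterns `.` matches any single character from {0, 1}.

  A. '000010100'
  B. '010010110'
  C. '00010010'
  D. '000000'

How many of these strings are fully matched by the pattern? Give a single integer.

A → match
B → no match
C → match
D → match
Total matched: 3

3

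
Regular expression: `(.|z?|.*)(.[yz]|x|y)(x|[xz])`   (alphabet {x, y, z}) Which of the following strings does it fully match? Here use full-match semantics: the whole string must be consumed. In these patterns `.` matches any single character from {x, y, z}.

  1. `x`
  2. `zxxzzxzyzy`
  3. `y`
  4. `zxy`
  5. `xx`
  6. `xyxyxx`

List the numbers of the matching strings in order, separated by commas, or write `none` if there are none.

1 → no match
2 → no match
3 → no match
4 → no match
5 → match
6 → match

5, 6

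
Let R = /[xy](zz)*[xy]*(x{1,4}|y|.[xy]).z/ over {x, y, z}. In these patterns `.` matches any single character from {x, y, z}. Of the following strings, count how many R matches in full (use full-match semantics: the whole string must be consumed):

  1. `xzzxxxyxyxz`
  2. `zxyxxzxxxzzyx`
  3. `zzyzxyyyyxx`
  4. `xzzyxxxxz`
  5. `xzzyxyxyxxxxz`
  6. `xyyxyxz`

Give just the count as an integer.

4

1 → match
2 → no match — must end with `z`
3 → no match — must end with `z`
4 → match
5 → match
6 → match
Total matched: 4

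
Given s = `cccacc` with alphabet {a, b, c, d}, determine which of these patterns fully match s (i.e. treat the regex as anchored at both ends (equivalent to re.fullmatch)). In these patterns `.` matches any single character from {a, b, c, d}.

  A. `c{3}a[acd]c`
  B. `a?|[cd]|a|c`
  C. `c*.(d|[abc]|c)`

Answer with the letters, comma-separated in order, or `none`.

A

A → match
B → no match
C → no match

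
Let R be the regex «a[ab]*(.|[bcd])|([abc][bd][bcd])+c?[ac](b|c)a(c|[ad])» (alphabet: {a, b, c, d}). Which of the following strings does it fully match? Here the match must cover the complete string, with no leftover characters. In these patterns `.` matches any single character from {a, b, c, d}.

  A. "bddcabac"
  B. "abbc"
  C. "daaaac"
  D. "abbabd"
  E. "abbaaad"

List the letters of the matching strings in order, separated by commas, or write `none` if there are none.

A, B, D, E

A → match
B → match
C → no match
D → match
E → match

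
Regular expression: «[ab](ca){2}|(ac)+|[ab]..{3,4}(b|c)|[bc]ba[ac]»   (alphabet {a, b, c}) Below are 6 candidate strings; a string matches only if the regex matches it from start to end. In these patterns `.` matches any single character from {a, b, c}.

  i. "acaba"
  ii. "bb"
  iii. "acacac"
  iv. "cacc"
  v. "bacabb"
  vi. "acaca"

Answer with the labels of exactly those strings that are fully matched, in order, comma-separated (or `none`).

i → no match
ii → no match
iii → match
iv → no match
v → match
vi → match

iii, v, vi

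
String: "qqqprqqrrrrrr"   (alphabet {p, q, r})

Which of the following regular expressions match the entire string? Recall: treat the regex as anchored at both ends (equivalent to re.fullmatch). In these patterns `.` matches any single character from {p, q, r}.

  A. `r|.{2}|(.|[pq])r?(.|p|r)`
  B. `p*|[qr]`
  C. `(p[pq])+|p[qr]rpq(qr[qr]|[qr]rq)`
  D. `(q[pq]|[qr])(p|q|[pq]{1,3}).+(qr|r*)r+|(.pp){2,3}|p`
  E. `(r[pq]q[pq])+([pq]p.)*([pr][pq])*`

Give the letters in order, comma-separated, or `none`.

D

A → no match
B → no match
C → no match — must start with "p"
D → match
E → no match — must start with "r"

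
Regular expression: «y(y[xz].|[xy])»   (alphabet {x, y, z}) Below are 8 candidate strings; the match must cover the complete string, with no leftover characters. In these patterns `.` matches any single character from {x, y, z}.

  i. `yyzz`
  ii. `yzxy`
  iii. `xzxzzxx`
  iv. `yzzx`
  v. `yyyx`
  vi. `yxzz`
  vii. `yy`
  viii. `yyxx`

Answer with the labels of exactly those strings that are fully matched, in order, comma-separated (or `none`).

i, vii, viii

i → match
ii → no match
iii → no match — must start with `y`
iv → no match
v → no match
vi → no match
vii → match
viii → match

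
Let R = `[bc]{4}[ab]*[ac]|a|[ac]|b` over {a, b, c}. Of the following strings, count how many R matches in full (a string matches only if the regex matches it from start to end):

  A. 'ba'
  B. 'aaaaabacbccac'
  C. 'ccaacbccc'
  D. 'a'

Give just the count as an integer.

1

A → no match
B → no match
C → no match
D → match
Total matched: 1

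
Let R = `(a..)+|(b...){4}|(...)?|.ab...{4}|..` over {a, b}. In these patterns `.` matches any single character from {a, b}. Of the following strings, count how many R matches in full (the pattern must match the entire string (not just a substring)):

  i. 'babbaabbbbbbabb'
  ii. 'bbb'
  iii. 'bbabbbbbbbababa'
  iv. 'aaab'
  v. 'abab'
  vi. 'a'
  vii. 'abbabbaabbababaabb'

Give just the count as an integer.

i → no match
ii. 'bbb' → match
iii → no match
iv. 'aaab' → no match
v. 'abab' → no match
vi. 'a' → no match
vii → no match
Total matched: 1

1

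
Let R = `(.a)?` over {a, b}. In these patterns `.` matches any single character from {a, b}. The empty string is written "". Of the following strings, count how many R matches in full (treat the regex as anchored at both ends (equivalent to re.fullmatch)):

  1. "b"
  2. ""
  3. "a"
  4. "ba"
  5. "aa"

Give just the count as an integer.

3

1 → no match
2 → match
3 → no match
4 → match
5 → match
Total matched: 3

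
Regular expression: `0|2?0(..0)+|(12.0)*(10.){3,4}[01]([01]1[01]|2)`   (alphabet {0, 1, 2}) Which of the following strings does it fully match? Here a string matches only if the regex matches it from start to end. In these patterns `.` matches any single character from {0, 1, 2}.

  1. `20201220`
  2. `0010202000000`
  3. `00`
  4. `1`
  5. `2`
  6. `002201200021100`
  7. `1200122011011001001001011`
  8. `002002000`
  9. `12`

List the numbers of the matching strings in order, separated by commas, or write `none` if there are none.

1 → no match
2 → no match
3 → no match
4 → no match
5 → no match
6 → no match
7 → no match
8 → no match
9 → no match

none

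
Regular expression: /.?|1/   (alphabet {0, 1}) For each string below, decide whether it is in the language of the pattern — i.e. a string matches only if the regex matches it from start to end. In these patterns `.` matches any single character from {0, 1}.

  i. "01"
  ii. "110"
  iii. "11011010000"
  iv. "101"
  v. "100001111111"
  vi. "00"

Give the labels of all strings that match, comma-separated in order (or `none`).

i. "01" → no match
ii. "110" → no match
iii. "11011010000" → no match
iv. "101" → no match
v. "100001111111" → no match
vi. "00" → no match

none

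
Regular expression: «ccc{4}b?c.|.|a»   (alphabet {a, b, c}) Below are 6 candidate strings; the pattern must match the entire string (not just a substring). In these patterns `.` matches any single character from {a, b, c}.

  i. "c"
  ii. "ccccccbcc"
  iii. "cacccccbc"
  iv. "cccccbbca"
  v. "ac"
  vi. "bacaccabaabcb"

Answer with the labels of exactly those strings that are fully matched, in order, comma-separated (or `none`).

i → match
ii → match
iii → no match
iv → no match
v → no match
vi → no match

i, ii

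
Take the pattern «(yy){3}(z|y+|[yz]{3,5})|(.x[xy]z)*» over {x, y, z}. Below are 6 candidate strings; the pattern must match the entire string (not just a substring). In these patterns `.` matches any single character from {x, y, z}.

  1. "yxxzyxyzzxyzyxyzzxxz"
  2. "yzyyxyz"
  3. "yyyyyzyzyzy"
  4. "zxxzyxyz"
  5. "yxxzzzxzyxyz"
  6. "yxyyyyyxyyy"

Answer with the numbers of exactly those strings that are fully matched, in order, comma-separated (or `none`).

1, 4

1 → match
2. "yzyyxyz" → no match
3. "yyyyyzyzyzy" → no match
4. "zxxzyxyz" → match
5. "yxxzzzxzyxyz" → no match
6. "yxyyyyyxyyy" → no match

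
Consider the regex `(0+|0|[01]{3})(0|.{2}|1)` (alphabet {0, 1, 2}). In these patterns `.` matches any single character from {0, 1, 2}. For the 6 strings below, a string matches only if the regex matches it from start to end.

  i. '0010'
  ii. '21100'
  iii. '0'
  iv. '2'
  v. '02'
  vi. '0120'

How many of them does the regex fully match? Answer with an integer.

1

i → match
ii → no match
iii → no match
iv → no match
v → no match
vi → no match
Total matched: 1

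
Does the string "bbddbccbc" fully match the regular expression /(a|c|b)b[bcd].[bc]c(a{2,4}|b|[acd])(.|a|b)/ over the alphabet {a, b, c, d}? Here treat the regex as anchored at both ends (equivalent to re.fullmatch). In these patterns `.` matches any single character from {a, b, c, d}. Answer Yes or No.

No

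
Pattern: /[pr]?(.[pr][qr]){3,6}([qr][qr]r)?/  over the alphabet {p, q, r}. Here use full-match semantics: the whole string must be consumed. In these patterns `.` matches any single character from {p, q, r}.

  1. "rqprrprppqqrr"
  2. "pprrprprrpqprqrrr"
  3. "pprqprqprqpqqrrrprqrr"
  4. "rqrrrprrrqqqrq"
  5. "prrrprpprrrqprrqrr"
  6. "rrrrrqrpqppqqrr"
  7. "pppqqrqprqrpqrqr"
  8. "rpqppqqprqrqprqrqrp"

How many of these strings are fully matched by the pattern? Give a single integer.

1 → match
2 → no match
3 → match
4 → no match
5 → match
6 → match
7 → match
8 → no match
Total matched: 5

5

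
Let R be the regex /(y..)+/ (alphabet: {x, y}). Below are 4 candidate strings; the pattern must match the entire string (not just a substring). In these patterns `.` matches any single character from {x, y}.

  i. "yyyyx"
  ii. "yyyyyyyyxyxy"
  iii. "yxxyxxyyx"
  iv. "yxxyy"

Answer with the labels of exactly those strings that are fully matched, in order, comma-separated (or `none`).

ii, iii

i. "yyyyx" → no match
ii. "yyyyyyyyxyxy" → match
iii. "yxxyxxyyx" → match
iv. "yxxyy" → no match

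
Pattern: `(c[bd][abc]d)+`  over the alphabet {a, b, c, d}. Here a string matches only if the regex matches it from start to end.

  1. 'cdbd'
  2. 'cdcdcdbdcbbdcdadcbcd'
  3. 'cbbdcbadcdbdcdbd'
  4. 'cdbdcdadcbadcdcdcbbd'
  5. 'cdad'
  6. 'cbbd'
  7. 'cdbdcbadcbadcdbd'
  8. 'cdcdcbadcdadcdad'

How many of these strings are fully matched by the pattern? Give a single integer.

1 → match
2 → match
3 → match
4 → match
5 → match
6 → match
7 → match
8 → match
Total matched: 8

8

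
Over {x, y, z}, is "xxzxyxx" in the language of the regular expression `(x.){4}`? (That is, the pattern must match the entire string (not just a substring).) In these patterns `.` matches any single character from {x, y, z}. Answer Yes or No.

No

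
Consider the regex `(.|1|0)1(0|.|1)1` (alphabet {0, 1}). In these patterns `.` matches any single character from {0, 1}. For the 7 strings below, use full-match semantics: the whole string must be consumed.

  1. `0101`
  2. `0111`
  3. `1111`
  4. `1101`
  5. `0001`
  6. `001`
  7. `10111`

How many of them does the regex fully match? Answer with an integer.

1 → match
2 → match
3 → match
4 → match
5 → no match
6 → no match
7 → no match
Total matched: 4

4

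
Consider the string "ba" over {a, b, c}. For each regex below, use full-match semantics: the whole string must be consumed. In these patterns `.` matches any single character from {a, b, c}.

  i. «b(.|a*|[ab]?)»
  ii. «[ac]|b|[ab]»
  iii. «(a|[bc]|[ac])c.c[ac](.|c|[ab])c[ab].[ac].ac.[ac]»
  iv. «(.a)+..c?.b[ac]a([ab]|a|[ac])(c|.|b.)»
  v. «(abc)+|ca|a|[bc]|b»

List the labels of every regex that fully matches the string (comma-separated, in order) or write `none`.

i

i → match
ii → no match
iii → no match
iv → no match
v → no match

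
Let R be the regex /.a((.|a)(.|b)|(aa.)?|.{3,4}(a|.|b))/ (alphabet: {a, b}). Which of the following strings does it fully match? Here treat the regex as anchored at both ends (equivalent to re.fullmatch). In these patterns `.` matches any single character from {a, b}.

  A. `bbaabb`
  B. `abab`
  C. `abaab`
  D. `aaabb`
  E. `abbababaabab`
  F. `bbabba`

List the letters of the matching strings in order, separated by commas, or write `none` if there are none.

none

A → no match
B → no match
C → no match
D → no match
E → no match
F → no match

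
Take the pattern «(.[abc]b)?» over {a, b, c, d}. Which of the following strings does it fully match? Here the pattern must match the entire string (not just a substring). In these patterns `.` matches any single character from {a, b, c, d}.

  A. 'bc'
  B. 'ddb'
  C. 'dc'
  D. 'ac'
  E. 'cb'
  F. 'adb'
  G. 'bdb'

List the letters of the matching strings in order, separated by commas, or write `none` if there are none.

none

A → no match
B → no match
C → no match
D → no match
E → no match
F → no match
G → no match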